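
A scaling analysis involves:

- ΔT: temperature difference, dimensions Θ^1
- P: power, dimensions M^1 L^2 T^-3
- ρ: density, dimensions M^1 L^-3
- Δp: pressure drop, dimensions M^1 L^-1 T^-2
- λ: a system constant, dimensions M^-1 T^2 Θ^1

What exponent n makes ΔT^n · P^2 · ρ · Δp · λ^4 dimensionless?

-4

Balance the Θ exponent: (1)·n from ΔT, plus 2·(0) + (0) + (0) + 4·(1) = 4 from the rest, must sum to zero.
n + 4 = 0, so n = -4.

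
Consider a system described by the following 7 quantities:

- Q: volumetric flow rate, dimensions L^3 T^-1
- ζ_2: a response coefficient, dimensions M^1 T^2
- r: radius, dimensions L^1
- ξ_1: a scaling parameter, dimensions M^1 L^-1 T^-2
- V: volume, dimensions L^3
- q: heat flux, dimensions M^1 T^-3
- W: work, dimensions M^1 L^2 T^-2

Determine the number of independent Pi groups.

There are 7 variables and 3 base dimensions (M, L, T).
The dimension matrix has rank 3.
Independent dimensionless groups: 7 − 3 = 4.

4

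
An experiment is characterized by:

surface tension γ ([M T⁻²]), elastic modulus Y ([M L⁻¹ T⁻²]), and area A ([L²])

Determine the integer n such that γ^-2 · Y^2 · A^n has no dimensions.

Balance the L exponent: (2)·n from A, plus −2·(0) + 2·(-1) = -2 from the rest, must sum to zero.
2n − 2 = 0, so n = 1.

1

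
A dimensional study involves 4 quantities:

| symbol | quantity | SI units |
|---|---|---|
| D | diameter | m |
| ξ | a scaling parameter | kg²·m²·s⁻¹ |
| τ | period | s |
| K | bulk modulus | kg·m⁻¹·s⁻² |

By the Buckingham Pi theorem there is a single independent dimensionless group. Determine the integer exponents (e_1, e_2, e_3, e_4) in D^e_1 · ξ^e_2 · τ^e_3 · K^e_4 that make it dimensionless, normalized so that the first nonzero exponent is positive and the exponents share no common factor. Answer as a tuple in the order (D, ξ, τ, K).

(4, -1, 3, 2)

M: e_1·(0) + e_2·(2) + e_3·(0) + e_4·(1) = 0
L: e_1·(1) + e_2·(2) + e_3·(0) + e_4·(-1) = 0
T: e_1·(0) + e_2·(-1) + e_3·(1) + e_4·(-2) = 0
Solving this homogeneous linear system for the smallest-integer solution (first nonzero entry positive) gives (4, -1, 3, 2).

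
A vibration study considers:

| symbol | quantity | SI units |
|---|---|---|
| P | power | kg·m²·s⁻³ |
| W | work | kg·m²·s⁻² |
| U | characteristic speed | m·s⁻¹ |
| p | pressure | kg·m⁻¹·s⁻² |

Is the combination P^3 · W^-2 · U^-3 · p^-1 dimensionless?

Sum the exponent of each base dimension across the product:
  M: 3·[P]_M − 2·[W]_M − 3·[U]_M − [p]_M = 3·(1) − 2·(1) − 3·(0) − (1) = 0
  L: 3·[P]_L − 2·[W]_L − 3·[U]_L − [p]_L = 3·(2) − 2·(2) − 3·(1) − (-1) = 0
  T: 3·[P]_T − 2·[W]_T − 3·[U]_T − [p]_T = 3·(-3) − 2·(-2) − 3·(-1) − (-2) = 0
All base exponents vanish — dimensionless.

yes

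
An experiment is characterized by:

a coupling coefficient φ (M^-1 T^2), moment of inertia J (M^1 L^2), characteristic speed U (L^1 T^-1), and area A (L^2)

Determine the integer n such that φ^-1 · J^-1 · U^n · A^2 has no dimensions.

-2

Balance the L exponent: (1)·n from U, plus −(0) − (2) + 2·(2) = 2 from the rest, must sum to zero.
n + 2 = 0, so n = -2.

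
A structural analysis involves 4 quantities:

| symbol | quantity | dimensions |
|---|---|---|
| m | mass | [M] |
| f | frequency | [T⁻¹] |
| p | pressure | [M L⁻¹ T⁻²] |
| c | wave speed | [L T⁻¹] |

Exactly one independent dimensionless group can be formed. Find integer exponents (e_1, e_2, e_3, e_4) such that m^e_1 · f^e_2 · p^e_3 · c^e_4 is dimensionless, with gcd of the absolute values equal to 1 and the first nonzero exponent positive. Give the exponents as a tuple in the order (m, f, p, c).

M: e_1·(1) + e_2·(0) + e_3·(1) + e_4·(0) = 0
L: e_1·(0) + e_2·(0) + e_3·(-1) + e_4·(1) = 0
T: e_1·(0) + e_2·(-1) + e_3·(-2) + e_4·(-1) = 0
Solving this homogeneous linear system for the smallest-integer solution (first nonzero entry positive) gives (1, 3, -1, -1).

(1, 3, -1, -1)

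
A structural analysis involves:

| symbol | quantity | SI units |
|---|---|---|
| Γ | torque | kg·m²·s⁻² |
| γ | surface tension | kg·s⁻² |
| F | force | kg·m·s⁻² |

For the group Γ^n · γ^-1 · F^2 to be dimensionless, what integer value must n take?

Balance the M exponent: (1)·n from Γ, plus −(1) + 2·(1) = 1 from the rest, must sum to zero.
n + 1 = 0, so n = -1.

-1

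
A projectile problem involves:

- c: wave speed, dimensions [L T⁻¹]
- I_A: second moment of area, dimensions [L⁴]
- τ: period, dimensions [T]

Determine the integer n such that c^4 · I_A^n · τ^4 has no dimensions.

Balance the L exponent: (4)·n from I_A, plus 4·(1) + 4·(0) = 4 from the rest, must sum to zero.
4n + 4 = 0, so n = -1.

-1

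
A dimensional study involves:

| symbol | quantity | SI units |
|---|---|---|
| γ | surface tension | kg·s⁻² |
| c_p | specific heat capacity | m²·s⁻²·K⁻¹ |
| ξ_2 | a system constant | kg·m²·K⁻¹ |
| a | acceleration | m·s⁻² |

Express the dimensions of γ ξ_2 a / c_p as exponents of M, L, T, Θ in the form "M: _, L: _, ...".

M: 2, L: 1, T: -2, Θ: 0

Collect each base-dimension exponent across the product:
  M: (1) − (0) + (1) + (0) = 2
  L: (0) − (2) + (2) + (1) = 1
  T: (-2) − (-2) + (0) + (-2) = -2
  Θ: (0) − (-1) + (-1) + (0) = 0
So the dimensions are [M² L T⁻²].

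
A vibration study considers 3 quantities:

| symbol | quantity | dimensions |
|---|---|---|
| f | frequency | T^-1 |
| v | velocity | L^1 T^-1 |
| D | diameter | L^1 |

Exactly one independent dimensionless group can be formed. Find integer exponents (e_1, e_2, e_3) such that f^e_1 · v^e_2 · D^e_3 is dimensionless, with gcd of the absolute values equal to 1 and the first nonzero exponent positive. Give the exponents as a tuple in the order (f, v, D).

L: e_1·(0) + e_2·(1) + e_3·(1) = 0
T: e_1·(-1) + e_2·(-1) + e_3·(0) = 0
Solving this homogeneous linear system for the smallest-integer solution (first nonzero entry positive) gives (1, -1, 1).

(1, -1, 1)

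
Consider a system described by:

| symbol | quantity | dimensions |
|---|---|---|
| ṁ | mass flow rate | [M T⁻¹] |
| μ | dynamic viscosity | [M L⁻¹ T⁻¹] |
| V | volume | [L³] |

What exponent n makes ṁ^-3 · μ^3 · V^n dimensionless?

Balance the L exponent: (3)·n from V, plus −3·(0) + 3·(-1) = -3 from the rest, must sum to zero.
3n − 3 = 0, so n = 1.

1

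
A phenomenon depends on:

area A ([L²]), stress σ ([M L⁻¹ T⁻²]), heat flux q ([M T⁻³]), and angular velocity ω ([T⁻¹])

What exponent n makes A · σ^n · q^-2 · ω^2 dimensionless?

Balance the M exponent: (1)·n from σ, plus (0) − 2·(1) + 2·(0) = -2 from the rest, must sum to zero.
n − 2 = 0, so n = 2.

2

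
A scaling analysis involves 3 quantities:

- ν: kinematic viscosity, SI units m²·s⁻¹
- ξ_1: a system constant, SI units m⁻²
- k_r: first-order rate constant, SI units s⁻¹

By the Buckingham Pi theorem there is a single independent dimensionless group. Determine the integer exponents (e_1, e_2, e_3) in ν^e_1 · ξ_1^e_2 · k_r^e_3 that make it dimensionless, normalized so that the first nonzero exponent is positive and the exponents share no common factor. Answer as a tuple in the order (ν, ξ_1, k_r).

(1, 1, -1)

L: e_1·(2) + e_2·(-2) + e_3·(0) = 0
T: e_1·(-1) + e_2·(0) + e_3·(-1) = 0
Solving this homogeneous linear system for the smallest-integer solution (first nonzero entry positive) gives (1, 1, -1).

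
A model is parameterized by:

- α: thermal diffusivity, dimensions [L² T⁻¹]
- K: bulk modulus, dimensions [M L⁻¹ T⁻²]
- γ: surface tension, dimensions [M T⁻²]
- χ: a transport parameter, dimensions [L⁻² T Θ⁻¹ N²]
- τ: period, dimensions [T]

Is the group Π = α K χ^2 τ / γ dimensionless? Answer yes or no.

no

Sum the exponent of each base dimension across the product:
  M: [α]_M + [K]_M − [γ]_M + 2·[χ]_M + [τ]_M = (0) + (1) − (1) + 2·(0) + (0) = 0
  L: [α]_L + [K]_L − [γ]_L + 2·[χ]_L + [τ]_L = (2) + (-1) − (0) + 2·(-2) + (0) = -3
  T: [α]_T + [K]_T − [γ]_T + 2·[χ]_T + [τ]_T = (-1) + (-2) − (-2) + 2·(1) + (1) = 2
  Θ: [α]_Θ + [K]_Θ − [γ]_Θ + 2·[χ]_Θ + [τ]_Θ = (0) + (0) − (0) + 2·(-1) + (0) = -2
  N: [α]_N + [K]_N − [γ]_N + 2·[χ]_N + [τ]_N = (0) + (0) − (0) + 2·(2) + (0) = 4
Net dimensions [L⁻³ T² Θ⁻² N⁴] ≠ [1] — not dimensionless.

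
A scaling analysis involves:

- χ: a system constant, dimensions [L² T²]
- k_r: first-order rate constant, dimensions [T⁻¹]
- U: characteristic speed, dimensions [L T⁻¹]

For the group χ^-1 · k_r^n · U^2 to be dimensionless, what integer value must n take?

-4

Balance the T exponent: (-1)·n from k_r, plus −(2) + 2·(-1) = -4 from the rest, must sum to zero.
−n − 4 = 0, so n = -4.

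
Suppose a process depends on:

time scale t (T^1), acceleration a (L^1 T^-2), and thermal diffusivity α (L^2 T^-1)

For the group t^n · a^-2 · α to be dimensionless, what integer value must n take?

Balance the T exponent: (1)·n from t, plus −2·(-2) + (-1) = 3 from the rest, must sum to zero.
n + 3 = 0, so n = -3.

-3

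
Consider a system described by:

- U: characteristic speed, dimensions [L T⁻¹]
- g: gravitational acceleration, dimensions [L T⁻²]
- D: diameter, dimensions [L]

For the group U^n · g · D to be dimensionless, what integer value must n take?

Balance the L exponent: (1)·n from U, plus (1) + (1) = 2 from the rest, must sum to zero.
n + 2 = 0, so n = -2.

-2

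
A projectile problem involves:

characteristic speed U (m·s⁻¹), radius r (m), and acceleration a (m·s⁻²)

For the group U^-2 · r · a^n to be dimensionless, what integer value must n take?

Balance the L exponent: (1)·n from a, plus −2·(1) + (1) = -1 from the rest, must sum to zero.
n − 1 = 0, so n = 1.

1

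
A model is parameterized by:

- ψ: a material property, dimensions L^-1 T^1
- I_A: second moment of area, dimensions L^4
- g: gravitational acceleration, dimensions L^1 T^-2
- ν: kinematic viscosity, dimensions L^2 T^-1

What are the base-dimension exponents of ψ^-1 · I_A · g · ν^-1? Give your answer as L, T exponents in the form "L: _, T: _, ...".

Collect each base-dimension exponent across the product:
  L: −(-1) + (4) + (1) − (2) = 4
  T: −(1) + (0) + (-2) − (-1) = -2
So the dimensions are [L⁴ T⁻²].

L: 4, T: -2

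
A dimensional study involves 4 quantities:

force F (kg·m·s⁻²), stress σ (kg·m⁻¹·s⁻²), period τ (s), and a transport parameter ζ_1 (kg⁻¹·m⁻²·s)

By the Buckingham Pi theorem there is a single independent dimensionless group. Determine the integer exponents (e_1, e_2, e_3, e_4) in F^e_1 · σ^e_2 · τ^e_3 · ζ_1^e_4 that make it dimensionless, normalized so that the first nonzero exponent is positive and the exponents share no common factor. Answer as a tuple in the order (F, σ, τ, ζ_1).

M: e_1·(1) + e_2·(1) + e_3·(0) + e_4·(-1) = 0
L: e_1·(1) + e_2·(-1) + e_3·(0) + e_4·(-2) = 0
T: e_1·(-2) + e_2·(-2) + e_3·(1) + e_4·(1) = 0
Solving this homogeneous linear system for the smallest-integer solution (first nonzero entry positive) gives (3, -1, 2, 2).

(3, -1, 2, 2)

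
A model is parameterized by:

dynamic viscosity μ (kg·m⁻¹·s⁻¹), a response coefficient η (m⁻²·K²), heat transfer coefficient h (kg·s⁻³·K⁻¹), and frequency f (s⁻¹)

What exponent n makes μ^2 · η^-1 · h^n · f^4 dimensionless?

-2

Balance the M exponent: (1)·n from h, plus 2·(1) − (0) + 4·(0) = 2 from the rest, must sum to zero.
n + 2 = 0, so n = -2.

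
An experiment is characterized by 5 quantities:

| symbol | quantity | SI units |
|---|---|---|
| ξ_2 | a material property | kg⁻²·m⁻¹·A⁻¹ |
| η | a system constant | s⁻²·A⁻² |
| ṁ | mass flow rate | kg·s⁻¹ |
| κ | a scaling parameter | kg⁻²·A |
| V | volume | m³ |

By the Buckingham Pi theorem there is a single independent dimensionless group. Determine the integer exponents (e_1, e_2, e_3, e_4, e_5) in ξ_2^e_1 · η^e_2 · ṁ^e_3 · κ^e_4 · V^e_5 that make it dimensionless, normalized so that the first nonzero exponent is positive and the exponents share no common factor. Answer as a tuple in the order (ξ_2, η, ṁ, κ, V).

(3, -2, 4, -1, 1)

M: e_1·(-2) + e_2·(0) + e_3·(1) + e_4·(-2) + e_5·(0) = 0
L: e_1·(-1) + e_2·(0) + e_3·(0) + e_4·(0) + e_5·(3) = 0
T: e_1·(0) + e_2·(-2) + e_3·(-1) + e_4·(0) + e_5·(0) = 0
I: e_1·(-1) + e_2·(-2) + e_3·(0) + e_4·(1) + e_5·(0) = 0
Solving this homogeneous linear system for the smallest-integer solution (first nonzero entry positive) gives (3, -2, 4, -1, 1).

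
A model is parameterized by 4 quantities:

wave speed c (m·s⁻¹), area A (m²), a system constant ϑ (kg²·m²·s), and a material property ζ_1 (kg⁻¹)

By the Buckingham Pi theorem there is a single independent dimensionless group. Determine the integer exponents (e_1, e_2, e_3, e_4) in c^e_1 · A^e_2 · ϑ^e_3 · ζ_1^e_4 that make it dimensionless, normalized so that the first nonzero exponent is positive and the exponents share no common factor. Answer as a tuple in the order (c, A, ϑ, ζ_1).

(2, -3, 2, 4)

M: e_1·(0) + e_2·(0) + e_3·(2) + e_4·(-1) = 0
L: e_1·(1) + e_2·(2) + e_3·(2) + e_4·(0) = 0
T: e_1·(-1) + e_2·(0) + e_3·(1) + e_4·(0) = 0
Solving this homogeneous linear system for the smallest-integer solution (first nonzero entry positive) gives (2, -3, 2, 4).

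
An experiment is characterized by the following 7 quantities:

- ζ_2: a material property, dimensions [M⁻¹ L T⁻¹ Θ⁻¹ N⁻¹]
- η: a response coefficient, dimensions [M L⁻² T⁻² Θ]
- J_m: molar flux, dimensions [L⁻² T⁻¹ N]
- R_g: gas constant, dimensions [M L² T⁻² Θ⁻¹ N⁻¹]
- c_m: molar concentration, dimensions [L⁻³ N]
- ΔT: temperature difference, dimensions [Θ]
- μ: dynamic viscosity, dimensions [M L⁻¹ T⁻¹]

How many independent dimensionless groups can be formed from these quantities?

There are 7 variables and 5 base dimensions (M, L, T, Θ, N).
The dimension matrix has rank 5.
Independent dimensionless groups: 7 − 5 = 2.

2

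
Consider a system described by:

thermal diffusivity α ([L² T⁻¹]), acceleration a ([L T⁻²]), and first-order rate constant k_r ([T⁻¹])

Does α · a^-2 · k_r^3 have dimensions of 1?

yes

Sum the exponent of each base dimension across the product:
  M: [α]_M − 2·[a]_M + 3·[k_r]_M = (0) − 2·(0) + 3·(0) = 0
  L: [α]_L − 2·[a]_L + 3·[k_r]_L = (2) − 2·(1) + 3·(0) = 0
  T: [α]_T − 2·[a]_T + 3·[k_r]_T = (-1) − 2·(-2) + 3·(-1) = 0
All base exponents vanish — dimensionless.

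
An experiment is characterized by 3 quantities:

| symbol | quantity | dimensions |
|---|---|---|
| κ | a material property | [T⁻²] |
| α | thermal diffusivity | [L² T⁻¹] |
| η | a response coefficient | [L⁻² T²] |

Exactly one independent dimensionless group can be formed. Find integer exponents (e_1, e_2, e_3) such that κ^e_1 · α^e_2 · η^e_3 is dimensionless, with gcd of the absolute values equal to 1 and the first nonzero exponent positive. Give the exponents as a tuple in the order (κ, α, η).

(1, 2, 2)

L: e_1·(0) + e_2·(2) + e_3·(-2) = 0
T: e_1·(-2) + e_2·(-1) + e_3·(2) = 0
Solving this homogeneous linear system for the smallest-integer solution (first nonzero entry positive) gives (1, 2, 2).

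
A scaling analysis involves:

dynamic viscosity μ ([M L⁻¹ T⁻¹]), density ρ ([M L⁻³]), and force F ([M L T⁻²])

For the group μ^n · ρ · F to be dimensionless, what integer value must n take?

Balance the M exponent: (1)·n from μ, plus (1) + (1) = 2 from the rest, must sum to zero.
n + 2 = 0, so n = -2.

-2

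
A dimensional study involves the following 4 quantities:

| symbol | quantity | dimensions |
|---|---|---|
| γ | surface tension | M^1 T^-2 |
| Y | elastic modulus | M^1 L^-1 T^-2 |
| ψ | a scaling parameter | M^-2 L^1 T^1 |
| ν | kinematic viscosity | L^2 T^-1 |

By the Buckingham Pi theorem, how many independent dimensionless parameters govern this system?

There are 4 variables and 3 base dimensions (M, L, T).
The dimension matrix has rank 3.
Independent dimensionless groups: 4 − 3 = 1.

1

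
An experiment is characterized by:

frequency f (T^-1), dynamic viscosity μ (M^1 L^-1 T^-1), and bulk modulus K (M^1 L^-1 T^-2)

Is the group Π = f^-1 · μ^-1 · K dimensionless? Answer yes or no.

yes

Sum the exponent of each base dimension across the product:
  M: −[f]_M − [μ]_M + [K]_M = −(0) − (1) + (1) = 0
  L: −[f]_L − [μ]_L + [K]_L = −(0) − (-1) + (-1) = 0
  T: −[f]_T − [μ]_T + [K]_T = −(-1) − (-1) + (-2) = 0
  I: −[f]_I − [μ]_I + [K]_I = −(0) − (0) + (0) = 0
All base exponents vanish — dimensionless.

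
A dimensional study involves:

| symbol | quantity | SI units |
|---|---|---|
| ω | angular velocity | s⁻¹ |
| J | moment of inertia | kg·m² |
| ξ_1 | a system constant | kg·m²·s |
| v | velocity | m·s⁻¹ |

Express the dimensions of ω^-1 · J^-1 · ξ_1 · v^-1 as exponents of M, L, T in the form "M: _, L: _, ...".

Collect each base-dimension exponent across the product:
  M: −(0) − (1) + (1) − (0) = 0
  L: −(0) − (2) + (2) − (1) = -1
  T: −(-1) − (0) + (1) − (-1) = 3
So the dimensions are [L⁻¹ T³].

M: 0, L: -1, T: 3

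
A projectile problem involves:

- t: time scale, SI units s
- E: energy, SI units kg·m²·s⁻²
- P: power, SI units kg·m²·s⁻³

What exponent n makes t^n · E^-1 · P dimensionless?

1

Balance the T exponent: (1)·n from t, plus −(-2) + (-3) = -1 from the rest, must sum to zero.
n − 1 = 0, so n = 1.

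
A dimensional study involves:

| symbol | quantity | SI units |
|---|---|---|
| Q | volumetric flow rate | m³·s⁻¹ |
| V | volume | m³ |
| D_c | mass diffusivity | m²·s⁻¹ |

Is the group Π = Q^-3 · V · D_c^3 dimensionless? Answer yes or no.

Sum the exponent of each base dimension across the product:
  M: −3·[Q]_M + [V]_M + 3·[D_c]_M = −3·(0) + (0) + 3·(0) = 0
  L: −3·[Q]_L + [V]_L + 3·[D_c]_L = −3·(3) + (3) + 3·(2) = 0
  T: −3·[Q]_T + [V]_T + 3·[D_c]_T = −3·(-1) + (0) + 3·(-1) = 0
  Θ: −3·[Q]_Θ + [V]_Θ + 3·[D_c]_Θ = −3·(0) + (0) + 3·(0) = 0
All base exponents vanish — dimensionless.

yes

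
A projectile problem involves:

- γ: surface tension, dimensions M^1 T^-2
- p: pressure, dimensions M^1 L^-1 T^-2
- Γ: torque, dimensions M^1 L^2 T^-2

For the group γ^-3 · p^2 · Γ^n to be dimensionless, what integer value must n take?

1

Balance the M exponent: (1)·n from Γ, plus −3·(1) + 2·(1) = -1 from the rest, must sum to zero.
n − 1 = 0, so n = 1.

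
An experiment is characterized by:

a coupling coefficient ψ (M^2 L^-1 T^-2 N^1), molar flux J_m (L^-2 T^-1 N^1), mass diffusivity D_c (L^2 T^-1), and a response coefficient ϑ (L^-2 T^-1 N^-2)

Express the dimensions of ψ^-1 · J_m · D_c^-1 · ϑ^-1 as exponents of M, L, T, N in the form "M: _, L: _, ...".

M: -2, L: -1, T: 3, N: 2

Collect each base-dimension exponent across the product:
  M: −(2) + (0) − (0) − (0) = -2
  L: −(-1) + (-2) − (2) − (-2) = -1
  T: −(-2) + (-1) − (-1) − (-1) = 3
  N: −(1) + (1) − (0) − (-2) = 2
So the dimensions are [M⁻² L⁻¹ T³ N²].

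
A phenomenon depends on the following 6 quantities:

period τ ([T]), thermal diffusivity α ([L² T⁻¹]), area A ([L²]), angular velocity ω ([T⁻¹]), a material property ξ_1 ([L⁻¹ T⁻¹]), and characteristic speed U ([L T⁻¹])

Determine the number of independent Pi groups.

There are 6 variables and 2 base dimensions (L, T).
The dimension matrix has rank 2.
Independent dimensionless groups: 6 − 2 = 4.

4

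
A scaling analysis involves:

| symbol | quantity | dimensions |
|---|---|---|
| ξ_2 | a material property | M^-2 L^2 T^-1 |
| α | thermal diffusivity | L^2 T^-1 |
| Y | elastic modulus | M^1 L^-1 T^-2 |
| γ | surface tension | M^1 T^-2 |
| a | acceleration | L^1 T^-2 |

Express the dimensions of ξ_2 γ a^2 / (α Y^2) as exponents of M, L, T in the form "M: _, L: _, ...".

M: -3, L: 4, T: -2

Collect each base-dimension exponent across the product:
  M: (-2) − (0) − 2·(1) + (1) + 2·(0) = -3
  L: (2) − (2) − 2·(-1) + (0) + 2·(1) = 4
  T: (-1) − (-1) − 2·(-2) + (-2) + 2·(-2) = -2
So the dimensions are [M⁻³ L⁴ T⁻²].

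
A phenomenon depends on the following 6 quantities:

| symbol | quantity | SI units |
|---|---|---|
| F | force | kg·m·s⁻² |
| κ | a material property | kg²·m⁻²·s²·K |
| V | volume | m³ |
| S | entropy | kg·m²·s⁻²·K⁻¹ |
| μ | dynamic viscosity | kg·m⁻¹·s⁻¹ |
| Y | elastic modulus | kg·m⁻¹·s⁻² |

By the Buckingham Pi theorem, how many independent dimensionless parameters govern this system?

2

There are 6 variables and 4 base dimensions (M, L, T, Θ).
The dimension matrix has rank 4.
Independent dimensionless groups: 6 − 4 = 2.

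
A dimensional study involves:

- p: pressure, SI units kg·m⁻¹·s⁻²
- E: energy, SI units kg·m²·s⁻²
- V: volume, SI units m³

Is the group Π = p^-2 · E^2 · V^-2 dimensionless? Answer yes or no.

Sum the exponent of each base dimension across the product:
  M: −2·[p]_M + 2·[E]_M − 2·[V]_M = −2·(1) + 2·(1) − 2·(0) = 0
  L: −2·[p]_L + 2·[E]_L − 2·[V]_L = −2·(-1) + 2·(2) − 2·(3) = 0
  T: −2·[p]_T + 2·[E]_T − 2·[V]_T = −2·(-2) + 2·(-2) − 2·(0) = 0
All base exponents vanish — dimensionless.

yes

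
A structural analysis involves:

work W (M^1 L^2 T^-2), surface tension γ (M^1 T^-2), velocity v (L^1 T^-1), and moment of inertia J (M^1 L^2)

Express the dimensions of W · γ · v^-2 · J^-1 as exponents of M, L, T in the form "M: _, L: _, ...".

Collect each base-dimension exponent across the product:
  M: (1) + (1) − 2·(0) − (1) = 1
  L: (2) + (0) − 2·(1) − (2) = -2
  T: (-2) + (-2) − 2·(-1) − (0) = -2
So the dimensions are [M L⁻² T⁻²].

M: 1, L: -2, T: -2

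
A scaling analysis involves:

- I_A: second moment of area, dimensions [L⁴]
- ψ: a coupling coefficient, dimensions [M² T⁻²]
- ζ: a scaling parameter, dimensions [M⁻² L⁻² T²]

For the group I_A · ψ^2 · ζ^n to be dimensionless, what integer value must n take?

2

Balance the M exponent: (-2)·n from ζ, plus (0) + 2·(2) = 4 from the rest, must sum to zero.
-2n + 4 = 0, so n = 2.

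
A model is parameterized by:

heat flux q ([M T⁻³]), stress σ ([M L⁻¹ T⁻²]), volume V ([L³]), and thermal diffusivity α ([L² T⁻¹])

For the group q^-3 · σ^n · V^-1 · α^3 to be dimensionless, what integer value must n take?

3

Balance the M exponent: (1)·n from σ, plus −3·(1) − (0) + 3·(0) = -3 from the rest, must sum to zero.
n − 3 = 0, so n = 3.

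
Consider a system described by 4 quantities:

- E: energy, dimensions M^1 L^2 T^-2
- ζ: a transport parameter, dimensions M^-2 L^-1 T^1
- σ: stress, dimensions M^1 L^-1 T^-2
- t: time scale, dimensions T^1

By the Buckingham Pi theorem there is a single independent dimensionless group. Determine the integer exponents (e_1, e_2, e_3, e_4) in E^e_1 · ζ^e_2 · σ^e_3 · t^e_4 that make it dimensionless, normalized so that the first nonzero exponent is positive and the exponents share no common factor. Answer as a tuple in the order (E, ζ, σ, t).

M: e_1·(1) + e_2·(-2) + e_3·(1) + e_4·(0) = 0
L: e_1·(2) + e_2·(-1) + e_3·(-1) + e_4·(0) = 0
T: e_1·(-2) + e_2·(1) + e_3·(-2) + e_4·(1) = 0
Solving this homogeneous linear system for the smallest-integer solution (first nonzero entry positive) gives (1, 1, 1, 3).

(1, 1, 1, 3)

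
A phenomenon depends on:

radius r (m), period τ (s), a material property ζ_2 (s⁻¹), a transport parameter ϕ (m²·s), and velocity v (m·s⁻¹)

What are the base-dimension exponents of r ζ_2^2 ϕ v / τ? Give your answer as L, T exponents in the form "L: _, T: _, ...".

L: 4, T: -3

Collect each base-dimension exponent across the product:
  L: (1) − (0) + 2·(0) + (2) + (1) = 4
  T: (0) − (1) + 2·(-1) + (1) + (-1) = -3
So the dimensions are [L⁴ T⁻³].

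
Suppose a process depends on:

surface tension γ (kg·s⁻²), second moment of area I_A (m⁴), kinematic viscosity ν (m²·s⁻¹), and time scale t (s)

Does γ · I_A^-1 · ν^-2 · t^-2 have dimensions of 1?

no

Sum the exponent of each base dimension across the product:
  M: [γ]_M − [I_A]_M − 2·[ν]_M − 2·[t]_M = (1) − (0) − 2·(0) − 2·(0) = 1
  L: [γ]_L − [I_A]_L − 2·[ν]_L − 2·[t]_L = (0) − (4) − 2·(2) − 2·(0) = -8
  T: [γ]_T − [I_A]_T − 2·[ν]_T − 2·[t]_T = (-2) − (0) − 2·(-1) − 2·(1) = -2
Net dimensions [M L⁻⁸ T⁻²] ≠ [1] — not dimensionless.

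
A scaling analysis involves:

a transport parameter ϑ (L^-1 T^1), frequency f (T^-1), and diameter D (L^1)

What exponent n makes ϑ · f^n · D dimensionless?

Balance the T exponent: (-1)·n from f, plus (1) + (0) = 1 from the rest, must sum to zero.
−n + 1 = 0, so n = 1.

1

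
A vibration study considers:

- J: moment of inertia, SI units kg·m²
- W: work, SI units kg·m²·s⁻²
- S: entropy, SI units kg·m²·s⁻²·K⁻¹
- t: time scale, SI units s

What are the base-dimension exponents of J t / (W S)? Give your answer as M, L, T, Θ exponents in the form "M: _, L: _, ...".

M: -1, L: -2, T: 5, Θ: 1

Collect each base-dimension exponent across the product:
  M: (1) − (1) − (1) + (0) = -1
  L: (2) − (2) − (2) + (0) = -2
  T: (0) − (-2) − (-2) + (1) = 5
  Θ: (0) − (0) − (-1) + (0) = 1
So the dimensions are [M⁻¹ L⁻² T⁵ Θ].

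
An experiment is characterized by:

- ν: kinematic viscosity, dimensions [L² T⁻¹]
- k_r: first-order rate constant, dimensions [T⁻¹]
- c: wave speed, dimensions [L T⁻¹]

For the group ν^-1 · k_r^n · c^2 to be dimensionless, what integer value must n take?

-1

Balance the T exponent: (-1)·n from k_r, plus −(-1) + 2·(-1) = -1 from the rest, must sum to zero.
−n − 1 = 0, so n = -1.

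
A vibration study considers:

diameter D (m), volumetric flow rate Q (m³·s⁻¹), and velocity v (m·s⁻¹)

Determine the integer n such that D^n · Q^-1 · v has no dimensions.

2

Balance the L exponent: (1)·n from D, plus −(3) + (1) = -2 from the rest, must sum to zero.
n − 2 = 0, so n = 2.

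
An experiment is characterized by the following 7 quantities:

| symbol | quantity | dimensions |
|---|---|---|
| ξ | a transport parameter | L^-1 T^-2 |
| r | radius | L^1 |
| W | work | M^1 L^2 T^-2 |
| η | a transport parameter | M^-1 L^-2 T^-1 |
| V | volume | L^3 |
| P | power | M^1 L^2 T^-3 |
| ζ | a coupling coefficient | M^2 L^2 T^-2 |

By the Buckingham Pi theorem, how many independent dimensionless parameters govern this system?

4

There are 7 variables and 3 base dimensions (M, L, T).
The dimension matrix has rank 3.
Independent dimensionless groups: 7 − 3 = 4.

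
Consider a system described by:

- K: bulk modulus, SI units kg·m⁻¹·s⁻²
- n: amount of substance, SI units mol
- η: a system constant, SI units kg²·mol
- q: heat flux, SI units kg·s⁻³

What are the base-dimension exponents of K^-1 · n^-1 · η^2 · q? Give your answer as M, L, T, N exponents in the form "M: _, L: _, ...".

M: 4, L: 1, T: -1, N: 1

Collect each base-dimension exponent across the product:
  M: −(1) − (0) + 2·(2) + (1) = 4
  L: −(-1) − (0) + 2·(0) + (0) = 1
  T: −(-2) − (0) + 2·(0) + (-3) = -1
  N: −(0) − (1) + 2·(1) + (0) = 1
So the dimensions are [M⁴ L T⁻¹ N].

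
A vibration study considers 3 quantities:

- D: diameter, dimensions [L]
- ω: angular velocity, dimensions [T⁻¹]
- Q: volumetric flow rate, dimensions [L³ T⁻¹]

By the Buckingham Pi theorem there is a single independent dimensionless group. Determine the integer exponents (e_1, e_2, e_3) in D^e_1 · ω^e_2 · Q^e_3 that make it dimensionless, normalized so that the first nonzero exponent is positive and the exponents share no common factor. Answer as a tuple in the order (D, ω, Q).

(3, 1, -1)

L: e_1·(1) + e_2·(0) + e_3·(3) = 0
T: e_1·(0) + e_2·(-1) + e_3·(-1) = 0
Solving this homogeneous linear system for the smallest-integer solution (first nonzero entry positive) gives (3, 1, -1).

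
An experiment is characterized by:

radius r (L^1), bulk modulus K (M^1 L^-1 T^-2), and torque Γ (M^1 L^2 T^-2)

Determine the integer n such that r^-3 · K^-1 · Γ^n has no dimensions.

1

Balance the M exponent: (1)·n from Γ, plus −3·(0) − (1) = -1 from the rest, must sum to zero.
n − 1 = 0, so n = 1.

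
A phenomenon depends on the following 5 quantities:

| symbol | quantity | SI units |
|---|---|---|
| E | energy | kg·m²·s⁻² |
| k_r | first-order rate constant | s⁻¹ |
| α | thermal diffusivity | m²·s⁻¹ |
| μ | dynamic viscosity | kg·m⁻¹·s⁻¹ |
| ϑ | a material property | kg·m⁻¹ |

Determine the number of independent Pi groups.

2

There are 5 variables and 3 base dimensions (M, L, T).
The dimension matrix has rank 3.
Independent dimensionless groups: 5 − 3 = 2.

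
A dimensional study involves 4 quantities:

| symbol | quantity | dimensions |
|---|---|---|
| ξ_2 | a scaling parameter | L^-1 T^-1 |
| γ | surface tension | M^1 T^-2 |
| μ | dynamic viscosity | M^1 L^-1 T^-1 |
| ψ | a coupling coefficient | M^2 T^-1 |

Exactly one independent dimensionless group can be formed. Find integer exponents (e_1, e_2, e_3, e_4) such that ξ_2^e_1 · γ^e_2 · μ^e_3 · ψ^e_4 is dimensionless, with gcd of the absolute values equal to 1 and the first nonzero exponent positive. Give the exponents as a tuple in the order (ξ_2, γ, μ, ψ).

(3, -1, -3, 2)

M: e_1·(0) + e_2·(1) + e_3·(1) + e_4·(2) = 0
L: e_1·(-1) + e_2·(0) + e_3·(-1) + e_4·(0) = 0
T: e_1·(-1) + e_2·(-2) + e_3·(-1) + e_4·(-1) = 0
Solving this homogeneous linear system for the smallest-integer solution (first nonzero entry positive) gives (3, -1, -3, 2).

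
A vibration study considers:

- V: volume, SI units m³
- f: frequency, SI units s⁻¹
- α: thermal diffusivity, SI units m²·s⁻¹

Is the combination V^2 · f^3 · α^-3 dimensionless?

yes

Sum the exponent of each base dimension across the product:
  M: 2·[V]_M + 3·[f]_M − 3·[α]_M = 2·(0) + 3·(0) − 3·(0) = 0
  L: 2·[V]_L + 3·[f]_L − 3·[α]_L = 2·(3) + 3·(0) − 3·(2) = 0
  T: 2·[V]_T + 3·[f]_T − 3·[α]_T = 2·(0) + 3·(-1) − 3·(-1) = 0
All base exponents vanish — dimensionless.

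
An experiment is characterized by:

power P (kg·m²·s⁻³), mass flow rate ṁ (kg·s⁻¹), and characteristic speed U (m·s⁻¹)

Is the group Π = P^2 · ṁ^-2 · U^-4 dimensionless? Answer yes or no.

yes

Sum the exponent of each base dimension across the product:
  M: 2·[P]_M − 2·[ṁ]_M − 4·[U]_M = 2·(1) − 2·(1) − 4·(0) = 0
  L: 2·[P]_L − 2·[ṁ]_L − 4·[U]_L = 2·(2) − 2·(0) − 4·(1) = 0
  T: 2·[P]_T − 2·[ṁ]_T − 4·[U]_T = 2·(-3) − 2·(-1) − 4·(-1) = 0
  Θ: 2·[P]_Θ − 2·[ṁ]_Θ − 4·[U]_Θ = 2·(0) − 2·(0) − 4·(0) = 0
All base exponents vanish — dimensionless.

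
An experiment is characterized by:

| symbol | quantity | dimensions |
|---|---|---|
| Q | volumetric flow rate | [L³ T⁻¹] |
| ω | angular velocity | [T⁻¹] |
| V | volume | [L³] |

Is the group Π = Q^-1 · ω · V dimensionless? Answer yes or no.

Sum the exponent of each base dimension across the product:
  M: −[Q]_M + [ω]_M + [V]_M = −(0) + (0) + (0) = 0
  L: −[Q]_L + [ω]_L + [V]_L = −(3) + (0) + (3) = 0
  T: −[Q]_T + [ω]_T + [V]_T = −(-1) + (-1) + (0) = 0
  Θ: −[Q]_Θ + [ω]_Θ + [V]_Θ = −(0) + (0) + (0) = 0
All base exponents vanish — dimensionless.

yes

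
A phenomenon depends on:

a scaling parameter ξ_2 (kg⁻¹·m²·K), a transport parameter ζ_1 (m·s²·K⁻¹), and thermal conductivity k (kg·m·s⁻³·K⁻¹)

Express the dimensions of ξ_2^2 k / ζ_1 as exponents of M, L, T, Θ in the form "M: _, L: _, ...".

M: -1, L: 4, T: -5, Θ: 2

Collect each base-dimension exponent across the product:
  M: 2·(-1) − (0) + (1) = -1
  L: 2·(2) − (1) + (1) = 4
  T: 2·(0) − (2) + (-3) = -5
  Θ: 2·(1) − (-1) + (-1) = 2
So the dimensions are [M⁻¹ L⁴ T⁻⁵ Θ²].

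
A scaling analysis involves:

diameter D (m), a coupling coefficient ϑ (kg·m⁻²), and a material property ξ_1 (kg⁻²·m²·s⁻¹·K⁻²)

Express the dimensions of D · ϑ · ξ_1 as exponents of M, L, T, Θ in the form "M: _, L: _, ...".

Collect each base-dimension exponent across the product:
  M: (0) + (1) + (-2) = -1
  L: (1) + (-2) + (2) = 1
  T: (0) + (0) + (-1) = -1
  Θ: (0) + (0) + (-2) = -2
So the dimensions are [M⁻¹ L T⁻¹ Θ⁻²].

M: -1, L: 1, T: -1, Θ: -2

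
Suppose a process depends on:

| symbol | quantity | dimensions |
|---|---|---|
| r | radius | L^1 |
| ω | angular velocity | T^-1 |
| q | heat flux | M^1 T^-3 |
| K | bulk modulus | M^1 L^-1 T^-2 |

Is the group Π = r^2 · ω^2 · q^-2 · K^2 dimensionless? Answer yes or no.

yes

Sum the exponent of each base dimension across the product:
  M: 2·[r]_M + 2·[ω]_M − 2·[q]_M + 2·[K]_M = 2·(0) + 2·(0) − 2·(1) + 2·(1) = 0
  L: 2·[r]_L + 2·[ω]_L − 2·[q]_L + 2·[K]_L = 2·(1) + 2·(0) − 2·(0) + 2·(-1) = 0
  T: 2·[r]_T + 2·[ω]_T − 2·[q]_T + 2·[K]_T = 2·(0) + 2·(-1) − 2·(-3) + 2·(-2) = 0
All base exponents vanish — dimensionless.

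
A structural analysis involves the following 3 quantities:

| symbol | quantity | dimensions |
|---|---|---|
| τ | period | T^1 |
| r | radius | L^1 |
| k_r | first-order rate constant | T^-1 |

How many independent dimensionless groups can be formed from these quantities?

There are 3 variables and 2 base dimensions (L, T).
The dimension matrix has rank 2.
Independent dimensionless groups: 3 − 2 = 1.

1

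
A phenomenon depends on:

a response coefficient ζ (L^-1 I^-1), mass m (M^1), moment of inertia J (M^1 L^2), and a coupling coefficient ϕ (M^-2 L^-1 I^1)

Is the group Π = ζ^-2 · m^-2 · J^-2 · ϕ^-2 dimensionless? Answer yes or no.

yes

Sum the exponent of each base dimension across the product:
  M: −2·[ζ]_M − 2·[m]_M − 2·[J]_M − 2·[ϕ]_M = −2·(0) − 2·(1) − 2·(1) − 2·(-2) = 0
  L: −2·[ζ]_L − 2·[m]_L − 2·[J]_L − 2·[ϕ]_L = −2·(-1) − 2·(0) − 2·(2) − 2·(-1) = 0
  T: −2·[ζ]_T − 2·[m]_T − 2·[J]_T − 2·[ϕ]_T = −2·(0) − 2·(0) − 2·(0) − 2·(0) = 0
  I: −2·[ζ]_I − 2·[m]_I − 2·[J]_I − 2·[ϕ]_I = −2·(-1) − 2·(0) − 2·(0) − 2·(1) = 0
All base exponents vanish — dimensionless.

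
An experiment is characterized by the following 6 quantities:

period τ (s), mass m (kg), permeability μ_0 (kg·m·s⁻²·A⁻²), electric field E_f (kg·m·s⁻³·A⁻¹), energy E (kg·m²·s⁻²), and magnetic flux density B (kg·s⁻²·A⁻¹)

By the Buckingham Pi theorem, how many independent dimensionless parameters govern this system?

2

There are 6 variables and 4 base dimensions (M, L, T, I).
The dimension matrix has rank 4.
Independent dimensionless groups: 6 − 4 = 2.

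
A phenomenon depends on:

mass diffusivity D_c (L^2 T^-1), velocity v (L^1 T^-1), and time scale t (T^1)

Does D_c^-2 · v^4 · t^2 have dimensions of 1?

Sum the exponent of each base dimension across the product:
  M: −2·[D_c]_M + 4·[v]_M + 2·[t]_M = −2·(0) + 4·(0) + 2·(0) = 0
  L: −2·[D_c]_L + 4·[v]_L + 2·[t]_L = −2·(2) + 4·(1) + 2·(0) = 0
  T: −2·[D_c]_T + 4·[v]_T + 2·[t]_T = −2·(-1) + 4·(-1) + 2·(1) = 0
All base exponents vanish — dimensionless.

yes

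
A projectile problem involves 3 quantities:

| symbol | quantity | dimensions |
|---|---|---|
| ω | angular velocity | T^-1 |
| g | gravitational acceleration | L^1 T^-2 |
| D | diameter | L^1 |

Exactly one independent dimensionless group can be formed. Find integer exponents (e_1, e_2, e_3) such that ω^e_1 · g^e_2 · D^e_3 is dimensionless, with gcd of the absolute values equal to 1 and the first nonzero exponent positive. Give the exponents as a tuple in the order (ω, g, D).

L: e_1·(0) + e_2·(1) + e_3·(1) = 0
T: e_1·(-1) + e_2·(-2) + e_3·(0) = 0
Solving this homogeneous linear system for the smallest-integer solution (first nonzero entry positive) gives (2, -1, 1).

(2, -1, 1)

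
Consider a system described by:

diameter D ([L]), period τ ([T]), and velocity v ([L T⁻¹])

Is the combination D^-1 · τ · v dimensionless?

Sum the exponent of each base dimension across the product:
  M: −[D]_M + [τ]_M + [v]_M = −(0) + (0) + (0) = 0
  L: −[D]_L + [τ]_L + [v]_L = −(1) + (0) + (1) = 0
  T: −[D]_T + [τ]_T + [v]_T = −(0) + (1) + (-1) = 0
All base exponents vanish — dimensionless.

yes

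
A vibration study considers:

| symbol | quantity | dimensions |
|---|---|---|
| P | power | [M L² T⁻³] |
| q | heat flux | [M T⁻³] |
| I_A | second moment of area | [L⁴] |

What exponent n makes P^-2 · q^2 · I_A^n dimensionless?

Balance the L exponent: (4)·n from I_A, plus −2·(2) + 2·(0) = -4 from the rest, must sum to zero.
4n − 4 = 0, so n = 1.

1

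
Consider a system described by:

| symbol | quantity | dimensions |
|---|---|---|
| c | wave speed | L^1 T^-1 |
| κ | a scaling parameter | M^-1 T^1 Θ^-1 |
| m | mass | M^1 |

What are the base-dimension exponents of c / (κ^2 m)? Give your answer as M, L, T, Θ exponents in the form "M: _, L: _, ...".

Collect each base-dimension exponent across the product:
  M: (0) − 2·(-1) − (1) = 1
  L: (1) − 2·(0) − (0) = 1
  T: (-1) − 2·(1) − (0) = -3
  Θ: (0) − 2·(-1) − (0) = 2
So the dimensions are [M L T⁻³ Θ²].

M: 1, L: 1, T: -3, Θ: 2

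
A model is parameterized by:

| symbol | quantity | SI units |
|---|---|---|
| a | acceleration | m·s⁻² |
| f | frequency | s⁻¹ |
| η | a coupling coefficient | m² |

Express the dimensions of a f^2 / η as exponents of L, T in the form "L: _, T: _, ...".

Collect each base-dimension exponent across the product:
  L: (1) + 2·(0) − (2) = -1
  T: (-2) + 2·(-1) − (0) = -4
So the dimensions are [L⁻¹ T⁻⁴].

L: -1, T: -4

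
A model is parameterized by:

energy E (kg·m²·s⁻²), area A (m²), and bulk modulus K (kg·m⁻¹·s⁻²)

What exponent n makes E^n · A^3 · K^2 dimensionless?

Balance the M exponent: (1)·n from E, plus 3·(0) + 2·(1) = 2 from the rest, must sum to zero.
n + 2 = 0, so n = -2.

-2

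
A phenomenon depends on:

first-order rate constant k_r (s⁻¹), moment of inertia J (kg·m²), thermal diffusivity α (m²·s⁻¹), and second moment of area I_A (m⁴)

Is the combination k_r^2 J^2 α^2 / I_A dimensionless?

no

Sum the exponent of each base dimension across the product:
  M: 2·[k_r]_M + 2·[J]_M + 2·[α]_M − [I_A]_M = 2·(0) + 2·(1) + 2·(0) − (0) = 2
  L: 2·[k_r]_L + 2·[J]_L + 2·[α]_L − [I_A]_L = 2·(0) + 2·(2) + 2·(2) − (4) = 4
  T: 2·[k_r]_T + 2·[J]_T + 2·[α]_T − [I_A]_T = 2·(-1) + 2·(0) + 2·(-1) − (0) = -4
Net dimensions [M² L⁴ T⁻⁴] ≠ [1] — not dimensionless.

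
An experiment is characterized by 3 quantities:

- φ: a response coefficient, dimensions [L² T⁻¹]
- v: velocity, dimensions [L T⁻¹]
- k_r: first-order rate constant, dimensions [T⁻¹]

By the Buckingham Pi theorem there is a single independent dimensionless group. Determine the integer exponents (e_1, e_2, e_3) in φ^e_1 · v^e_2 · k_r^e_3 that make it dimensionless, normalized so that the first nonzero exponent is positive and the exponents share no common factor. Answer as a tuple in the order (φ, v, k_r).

(1, -2, 1)

L: e_1·(2) + e_2·(1) + e_3·(0) = 0
T: e_1·(-1) + e_2·(-1) + e_3·(-1) = 0
Solving this homogeneous linear system for the smallest-integer solution (first nonzero entry positive) gives (1, -2, 1).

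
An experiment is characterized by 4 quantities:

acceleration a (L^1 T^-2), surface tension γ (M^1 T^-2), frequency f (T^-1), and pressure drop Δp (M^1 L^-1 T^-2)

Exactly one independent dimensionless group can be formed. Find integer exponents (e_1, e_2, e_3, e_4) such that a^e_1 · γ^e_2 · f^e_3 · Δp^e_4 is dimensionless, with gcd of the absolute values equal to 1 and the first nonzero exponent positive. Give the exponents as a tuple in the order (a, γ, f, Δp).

M: e_1·(0) + e_2·(1) + e_3·(0) + e_4·(1) = 0
L: e_1·(1) + e_2·(0) + e_3·(0) + e_4·(-1) = 0
T: e_1·(-2) + e_2·(-2) + e_3·(-1) + e_4·(-2) = 0
Solving this homogeneous linear system for the smallest-integer solution (first nonzero entry positive) gives (1, -1, -2, 1).

(1, -1, -2, 1)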